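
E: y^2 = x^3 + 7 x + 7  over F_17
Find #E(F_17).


For each x in F_17, count y with y^2 = x^3 + 7 x + 7 mod 17:
  x = 1: RHS = 15, y in [7, 10]  -> 2 point(s)
  x = 3: RHS = 4, y in [2, 15]  -> 2 point(s)
  x = 7: RHS = 8, y in [5, 12]  -> 2 point(s)
  x = 9: RHS = 0, y in [0]  -> 1 point(s)
  x = 11: RHS = 4, y in [2, 15]  -> 2 point(s)
  x = 12: RHS = 0, y in [0]  -> 1 point(s)
  x = 13: RHS = 0, y in [0]  -> 1 point(s)
  x = 15: RHS = 2, y in [6, 11]  -> 2 point(s)
  x = 16: RHS = 16, y in [4, 13]  -> 2 point(s)
Affine points: 15. Add the point at infinity: total = 16.

#E(F_17) = 16


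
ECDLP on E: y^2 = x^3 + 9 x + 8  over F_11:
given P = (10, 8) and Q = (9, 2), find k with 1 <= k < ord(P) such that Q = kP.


Enumerate multiples of P until we hit Q = (9, 2):
  1P = (10, 8)
  2P = (6, 6)
  3P = (9, 9)
  4P = (4, 8)
  5P = (8, 3)
  6P = (2, 1)
  7P = (2, 10)
  8P = (8, 8)
  9P = (4, 3)
  10P = (9, 2)
Match found at i = 10.

k = 10


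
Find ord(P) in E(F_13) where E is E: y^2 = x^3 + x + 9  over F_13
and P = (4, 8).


Compute successive multiples of P until we hit O:
  1P = (4, 8)
  2P = (6, 7)
  3P = (0, 3)
  4P = (0, 10)
  5P = (6, 6)
  6P = (4, 5)
  7P = O

ord(P) = 7


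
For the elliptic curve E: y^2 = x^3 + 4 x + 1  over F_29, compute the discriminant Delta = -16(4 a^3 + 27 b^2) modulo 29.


4 a^3 + 27 b^2 = 4*4^3 + 27*1^2 = 256 + 27 = 283
Delta = -16 * (283) = -4528
Delta mod 29 = 25

Delta = 25 (mod 29)


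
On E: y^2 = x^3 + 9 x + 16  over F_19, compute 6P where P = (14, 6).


k = 6 = 110_2 (binary, LSB first: 011)
Double-and-add from P = (14, 6):
  bit 0 = 0: acc unchanged = O
  bit 1 = 1: acc = O + (2, 2) = (2, 2)
  bit 2 = 1: acc = (2, 2) + (1, 8) = (14, 13)

6P = (14, 13)


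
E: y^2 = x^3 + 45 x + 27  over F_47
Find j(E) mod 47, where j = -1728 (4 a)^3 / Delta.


Delta = -16(4 a^3 + 27 b^2) mod 47 = 14
-1728 * (4 a)^3 = -1728 * (4*45)^3 mod 47 = 8
j = 8 * 14^(-1) mod 47 = 14

j = 14 (mod 47)


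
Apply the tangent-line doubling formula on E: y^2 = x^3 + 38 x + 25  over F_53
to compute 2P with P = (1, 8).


Doubling: s = (3 x1^2 + a) / (2 y1)
s = (3*1^2 + 38) / (2*8) mod 53 = 39
x3 = s^2 - 2 x1 mod 53 = 39^2 - 2*1 = 35
y3 = s (x1 - x3) - y1 mod 53 = 39 * (1 - 35) - 8 = 44

2P = (35, 44)


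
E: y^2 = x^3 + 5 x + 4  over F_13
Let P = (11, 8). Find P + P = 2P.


Doubling: s = (3 x1^2 + a) / (2 y1)
s = (3*11^2 + 5) / (2*8) mod 13 = 10
x3 = s^2 - 2 x1 mod 13 = 10^2 - 2*11 = 0
y3 = s (x1 - x3) - y1 mod 13 = 10 * (11 - 0) - 8 = 11

2P = (0, 11)


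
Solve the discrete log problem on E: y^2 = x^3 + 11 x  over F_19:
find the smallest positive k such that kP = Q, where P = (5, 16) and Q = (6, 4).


Enumerate multiples of P until we hit Q = (6, 4):
  1P = (5, 16)
  2P = (16, 15)
  3P = (9, 12)
  4P = (6, 4)
Match found at i = 4.

k = 4


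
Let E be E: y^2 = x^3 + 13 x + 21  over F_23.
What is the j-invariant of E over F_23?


Delta = -16(4 a^3 + 27 b^2) mod 23 = 11
-1728 * (4 a)^3 = -1728 * (4*13)^3 mod 23 = 19
j = 19 * 11^(-1) mod 23 = 8

j = 8 (mod 23)


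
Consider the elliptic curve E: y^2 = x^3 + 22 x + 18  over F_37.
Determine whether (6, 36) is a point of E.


Check whether y^2 = x^3 + 22 x + 18 (mod 37) for (x, y) = (6, 36).
LHS: y^2 = 36^2 mod 37 = 1
RHS: x^3 + 22 x + 18 = 6^3 + 22*6 + 18 mod 37 = 33
LHS != RHS

No, not on the curve


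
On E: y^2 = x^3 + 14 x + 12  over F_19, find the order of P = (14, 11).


Compute successive multiples of P until we hit O:
  1P = (14, 11)
  2P = (14, 8)
  3P = O

ord(P) = 3


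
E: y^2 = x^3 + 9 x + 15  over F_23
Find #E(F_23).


For each x in F_23, count y with y^2 = x^3 + 9 x + 15 mod 23:
  x = 1: RHS = 2, y in [5, 18]  -> 2 point(s)
  x = 2: RHS = 18, y in [8, 15]  -> 2 point(s)
  x = 3: RHS = 0, y in [0]  -> 1 point(s)
  x = 4: RHS = 0, y in [0]  -> 1 point(s)
  x = 5: RHS = 1, y in [1, 22]  -> 2 point(s)
  x = 6: RHS = 9, y in [3, 20]  -> 2 point(s)
  x = 8: RHS = 1, y in [1, 22]  -> 2 point(s)
  x = 10: RHS = 1, y in [1, 22]  -> 2 point(s)
  x = 13: RHS = 6, y in [11, 12]  -> 2 point(s)
  x = 15: RHS = 6, y in [11, 12]  -> 2 point(s)
  x = 16: RHS = 0, y in [0]  -> 1 point(s)
  x = 18: RHS = 6, y in [11, 12]  -> 2 point(s)
  x = 21: RHS = 12, y in [9, 14]  -> 2 point(s)
Affine points: 23. Add the point at infinity: total = 24.

#E(F_23) = 24


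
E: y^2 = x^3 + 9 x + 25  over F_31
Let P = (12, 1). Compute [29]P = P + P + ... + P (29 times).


k = 29 = 11101_2 (binary, LSB first: 10111)
Double-and-add from P = (12, 1):
  bit 0 = 1: acc = O + (12, 1) = (12, 1)
  bit 1 = 0: acc unchanged = (12, 1)
  bit 2 = 1: acc = (12, 1) + (26, 14) = (13, 18)
  bit 3 = 1: acc = (13, 18) + (19, 7) = (17, 10)
  bit 4 = 1: acc = (17, 10) + (1, 2) = (21, 19)

29P = (21, 19)


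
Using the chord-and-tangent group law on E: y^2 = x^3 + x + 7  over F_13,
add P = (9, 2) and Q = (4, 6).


P != Q, so use the chord formula.
s = (y2 - y1) / (x2 - x1) = (4) / (8) mod 13 = 7
x3 = s^2 - x1 - x2 mod 13 = 7^2 - 9 - 4 = 10
y3 = s (x1 - x3) - y1 mod 13 = 7 * (9 - 10) - 2 = 4

P + Q = (10, 4)


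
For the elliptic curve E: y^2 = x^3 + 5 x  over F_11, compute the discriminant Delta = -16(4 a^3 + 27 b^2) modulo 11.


4 a^3 + 27 b^2 = 4*5^3 + 27*0^2 = 500 + 0 = 500
Delta = -16 * (500) = -8000
Delta mod 11 = 8

Delta = 8 (mod 11)


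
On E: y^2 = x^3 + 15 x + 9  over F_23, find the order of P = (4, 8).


Compute successive multiples of P until we hit O:
  1P = (4, 8)
  2P = (4, 15)
  3P = O

ord(P) = 3


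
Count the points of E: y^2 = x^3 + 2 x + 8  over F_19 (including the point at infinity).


For each x in F_19, count y with y^2 = x^3 + 2 x + 8 mod 19:
  x = 1: RHS = 11, y in [7, 12]  -> 2 point(s)
  x = 2: RHS = 1, y in [1, 18]  -> 2 point(s)
  x = 4: RHS = 4, y in [2, 17]  -> 2 point(s)
  x = 7: RHS = 4, y in [2, 17]  -> 2 point(s)
  x = 8: RHS = 4, y in [2, 17]  -> 2 point(s)
  x = 14: RHS = 6, y in [5, 14]  -> 2 point(s)
  x = 18: RHS = 5, y in [9, 10]  -> 2 point(s)
Affine points: 14. Add the point at infinity: total = 15.

#E(F_19) = 15


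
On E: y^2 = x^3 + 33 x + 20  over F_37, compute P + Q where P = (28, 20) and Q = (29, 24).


P != Q, so use the chord formula.
s = (y2 - y1) / (x2 - x1) = (4) / (1) mod 37 = 4
x3 = s^2 - x1 - x2 mod 37 = 4^2 - 28 - 29 = 33
y3 = s (x1 - x3) - y1 mod 37 = 4 * (28 - 33) - 20 = 34

P + Q = (33, 34)


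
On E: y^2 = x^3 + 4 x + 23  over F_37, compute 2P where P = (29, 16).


Doubling: s = (3 x1^2 + a) / (2 y1)
s = (3*29^2 + 4) / (2*16) mod 37 = 20
x3 = s^2 - 2 x1 mod 37 = 20^2 - 2*29 = 9
y3 = s (x1 - x3) - y1 mod 37 = 20 * (29 - 9) - 16 = 14

2P = (9, 14)


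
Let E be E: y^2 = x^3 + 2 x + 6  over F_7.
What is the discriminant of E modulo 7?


4 a^3 + 27 b^2 = 4*2^3 + 27*6^2 = 32 + 972 = 1004
Delta = -16 * (1004) = -16064
Delta mod 7 = 1

Delta = 1 (mod 7)


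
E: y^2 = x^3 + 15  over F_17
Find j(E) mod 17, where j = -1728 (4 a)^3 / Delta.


Delta = -16(4 a^3 + 27 b^2) mod 17 = 6
-1728 * (4 a)^3 = -1728 * (4*0)^3 mod 17 = 0
j = 0 * 6^(-1) mod 17 = 0

j = 0 (mod 17)


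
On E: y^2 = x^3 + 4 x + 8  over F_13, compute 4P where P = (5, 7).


k = 4 = 100_2 (binary, LSB first: 001)
Double-and-add from P = (5, 7):
  bit 0 = 0: acc unchanged = O
  bit 1 = 0: acc unchanged = O
  bit 2 = 1: acc = O + (5, 6) = (5, 6)

4P = (5, 6)


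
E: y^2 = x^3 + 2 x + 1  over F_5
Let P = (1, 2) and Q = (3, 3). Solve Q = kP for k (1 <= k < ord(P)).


Enumerate multiples of P until we hit Q = (3, 3):
  1P = (1, 2)
  2P = (3, 3)
Match found at i = 2.

k = 2


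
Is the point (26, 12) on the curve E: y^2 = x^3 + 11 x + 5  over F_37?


Check whether y^2 = x^3 + 11 x + 5 (mod 37) for (x, y) = (26, 12).
LHS: y^2 = 12^2 mod 37 = 33
RHS: x^3 + 11 x + 5 = 26^3 + 11*26 + 5 mod 37 = 33
LHS = RHS

Yes, on the curve


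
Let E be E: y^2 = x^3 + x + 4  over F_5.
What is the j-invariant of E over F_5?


Delta = -16(4 a^3 + 27 b^2) mod 5 = 4
-1728 * (4 a)^3 = -1728 * (4*1)^3 mod 5 = 3
j = 3 * 4^(-1) mod 5 = 2

j = 2 (mod 5)


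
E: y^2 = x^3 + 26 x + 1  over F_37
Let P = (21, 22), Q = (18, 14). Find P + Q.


P != Q, so use the chord formula.
s = (y2 - y1) / (x2 - x1) = (29) / (34) mod 37 = 15
x3 = s^2 - x1 - x2 mod 37 = 15^2 - 21 - 18 = 1
y3 = s (x1 - x3) - y1 mod 37 = 15 * (21 - 1) - 22 = 19

P + Q = (1, 19)


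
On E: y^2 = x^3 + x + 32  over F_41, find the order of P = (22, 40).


Compute successive multiples of P until we hit O:
  1P = (22, 40)
  2P = (37, 13)
  3P = (0, 27)
  4P = (3, 29)
  5P = (6, 34)
  6P = (33, 2)
  7P = (2, 40)
  8P = (17, 1)
  ... (continuing to 51P)
  51P = O

ord(P) = 51


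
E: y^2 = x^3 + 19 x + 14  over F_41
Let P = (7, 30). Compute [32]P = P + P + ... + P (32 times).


k = 32 = 100000_2 (binary, LSB first: 000001)
Double-and-add from P = (7, 30):
  bit 0 = 0: acc unchanged = O
  bit 1 = 0: acc unchanged = O
  bit 2 = 0: acc unchanged = O
  bit 3 = 0: acc unchanged = O
  bit 4 = 0: acc unchanged = O
  bit 5 = 1: acc = O + (23, 21) = (23, 21)

32P = (23, 21)


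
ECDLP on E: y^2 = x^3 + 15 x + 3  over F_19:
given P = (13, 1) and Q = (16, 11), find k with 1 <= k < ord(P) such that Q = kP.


Enumerate multiples of P until we hit Q = (16, 11):
  1P = (13, 1)
  2P = (18, 5)
  3P = (16, 8)
  4P = (6, 9)
  5P = (11, 13)
  6P = (12, 12)
  7P = (1, 0)
  8P = (12, 7)
  9P = (11, 6)
  10P = (6, 10)
  11P = (16, 11)
Match found at i = 11.

k = 11


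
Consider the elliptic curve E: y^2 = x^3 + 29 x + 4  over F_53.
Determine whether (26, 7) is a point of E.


Check whether y^2 = x^3 + 29 x + 4 (mod 53) for (x, y) = (26, 7).
LHS: y^2 = 7^2 mod 53 = 49
RHS: x^3 + 29 x + 4 = 26^3 + 29*26 + 4 mod 53 = 49
LHS = RHS

Yes, on the curve


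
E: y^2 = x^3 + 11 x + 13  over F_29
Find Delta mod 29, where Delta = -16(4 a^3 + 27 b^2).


4 a^3 + 27 b^2 = 4*11^3 + 27*13^2 = 5324 + 4563 = 9887
Delta = -16 * (9887) = -158192
Delta mod 29 = 3

Delta = 3 (mod 29)


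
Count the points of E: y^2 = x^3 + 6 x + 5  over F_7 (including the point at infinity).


For each x in F_7, count y with y^2 = x^3 + 6 x + 5 mod 7:
  x = 2: RHS = 4, y in [2, 5]  -> 2 point(s)
  x = 3: RHS = 1, y in [1, 6]  -> 2 point(s)
  x = 4: RHS = 2, y in [3, 4]  -> 2 point(s)
Affine points: 6. Add the point at infinity: total = 7.

#E(F_7) = 7


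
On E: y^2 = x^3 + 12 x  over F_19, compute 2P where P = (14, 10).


Doubling: s = (3 x1^2 + a) / (2 y1)
s = (3*14^2 + 12) / (2*10) mod 19 = 11
x3 = s^2 - 2 x1 mod 19 = 11^2 - 2*14 = 17
y3 = s (x1 - x3) - y1 mod 19 = 11 * (14 - 17) - 10 = 14

2P = (17, 14)


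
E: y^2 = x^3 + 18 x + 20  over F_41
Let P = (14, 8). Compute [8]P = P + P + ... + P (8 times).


k = 8 = 1000_2 (binary, LSB first: 0001)
Double-and-add from P = (14, 8):
  bit 0 = 0: acc unchanged = O
  bit 1 = 0: acc unchanged = O
  bit 2 = 0: acc unchanged = O
  bit 3 = 1: acc = O + (38, 12) = (38, 12)

8P = (38, 12)


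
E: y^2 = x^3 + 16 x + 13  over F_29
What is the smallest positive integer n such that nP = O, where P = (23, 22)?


Compute successive multiples of P until we hit O:
  1P = (23, 22)
  2P = (7, 2)
  3P = (6, 21)
  4P = (28, 5)
  5P = (0, 10)
  6P = (10, 10)
  7P = (2, 13)
  8P = (3, 28)
  ... (continuing to 35P)
  35P = O

ord(P) = 35


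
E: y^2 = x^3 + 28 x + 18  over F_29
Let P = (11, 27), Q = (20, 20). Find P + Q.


P != Q, so use the chord formula.
s = (y2 - y1) / (x2 - x1) = (22) / (9) mod 29 = 25
x3 = s^2 - x1 - x2 mod 29 = 25^2 - 11 - 20 = 14
y3 = s (x1 - x3) - y1 mod 29 = 25 * (11 - 14) - 27 = 14

P + Q = (14, 14)


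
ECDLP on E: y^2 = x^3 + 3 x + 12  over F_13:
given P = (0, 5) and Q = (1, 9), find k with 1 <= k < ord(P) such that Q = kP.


Enumerate multiples of P until we hit Q = (1, 9):
  1P = (0, 5)
  2P = (1, 9)
Match found at i = 2.

k = 2


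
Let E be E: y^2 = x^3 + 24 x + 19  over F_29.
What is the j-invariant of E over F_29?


Delta = -16(4 a^3 + 27 b^2) mod 29 = 6
-1728 * (4 a)^3 = -1728 * (4*24)^3 mod 29 = 19
j = 19 * 6^(-1) mod 29 = 8

j = 8 (mod 29)


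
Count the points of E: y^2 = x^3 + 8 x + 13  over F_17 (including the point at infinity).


For each x in F_17, count y with y^2 = x^3 + 8 x + 13 mod 17:
  x = 0: RHS = 13, y in [8, 9]  -> 2 point(s)
  x = 3: RHS = 13, y in [8, 9]  -> 2 point(s)
  x = 5: RHS = 8, y in [5, 12]  -> 2 point(s)
  x = 7: RHS = 4, y in [2, 15]  -> 2 point(s)
  x = 9: RHS = 15, y in [7, 10]  -> 2 point(s)
  x = 11: RHS = 4, y in [2, 15]  -> 2 point(s)
  x = 12: RHS = 1, y in [1, 16]  -> 2 point(s)
  x = 13: RHS = 2, y in [6, 11]  -> 2 point(s)
  x = 14: RHS = 13, y in [8, 9]  -> 2 point(s)
  x = 16: RHS = 4, y in [2, 15]  -> 2 point(s)
Affine points: 20. Add the point at infinity: total = 21.

#E(F_17) = 21


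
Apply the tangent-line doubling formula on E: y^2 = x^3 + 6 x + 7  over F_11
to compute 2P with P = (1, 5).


Doubling: s = (3 x1^2 + a) / (2 y1)
s = (3*1^2 + 6) / (2*5) mod 11 = 2
x3 = s^2 - 2 x1 mod 11 = 2^2 - 2*1 = 2
y3 = s (x1 - x3) - y1 mod 11 = 2 * (1 - 2) - 5 = 4

2P = (2, 4)


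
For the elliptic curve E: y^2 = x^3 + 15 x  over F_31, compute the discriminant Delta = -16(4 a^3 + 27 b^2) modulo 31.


4 a^3 + 27 b^2 = 4*15^3 + 27*0^2 = 13500 + 0 = 13500
Delta = -16 * (13500) = -216000
Delta mod 31 = 8

Delta = 8 (mod 31)


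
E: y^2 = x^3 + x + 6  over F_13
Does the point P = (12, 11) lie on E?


Check whether y^2 = x^3 + 1 x + 6 (mod 13) for (x, y) = (12, 11).
LHS: y^2 = 11^2 mod 13 = 4
RHS: x^3 + 1 x + 6 = 12^3 + 1*12 + 6 mod 13 = 4
LHS = RHS

Yes, on the curve


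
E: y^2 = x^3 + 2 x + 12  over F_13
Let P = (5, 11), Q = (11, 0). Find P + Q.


P != Q, so use the chord formula.
s = (y2 - y1) / (x2 - x1) = (2) / (6) mod 13 = 9
x3 = s^2 - x1 - x2 mod 13 = 9^2 - 5 - 11 = 0
y3 = s (x1 - x3) - y1 mod 13 = 9 * (5 - 0) - 11 = 8

P + Q = (0, 8)


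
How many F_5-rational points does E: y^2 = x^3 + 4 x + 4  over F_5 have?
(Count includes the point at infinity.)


For each x in F_5, count y with y^2 = x^3 + 4 x + 4 mod 5:
  x = 0: RHS = 4, y in [2, 3]  -> 2 point(s)
  x = 1: RHS = 4, y in [2, 3]  -> 2 point(s)
  x = 2: RHS = 0, y in [0]  -> 1 point(s)
  x = 4: RHS = 4, y in [2, 3]  -> 2 point(s)
Affine points: 7. Add the point at infinity: total = 8.

#E(F_5) = 8


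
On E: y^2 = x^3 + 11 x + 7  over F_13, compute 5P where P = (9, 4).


k = 5 = 101_2 (binary, LSB first: 101)
Double-and-add from P = (9, 4):
  bit 0 = 1: acc = O + (9, 4) = (9, 4)
  bit 1 = 0: acc unchanged = (9, 4)
  bit 2 = 1: acc = (9, 4) + (8, 3) = (10, 8)

5P = (10, 8)


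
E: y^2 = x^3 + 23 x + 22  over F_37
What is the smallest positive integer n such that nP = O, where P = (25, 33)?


Compute successive multiples of P until we hit O:
  1P = (25, 33)
  2P = (23, 29)
  3P = (30, 31)
  4P = (31, 36)
  5P = (9, 12)
  6P = (4, 20)
  7P = (1, 3)
  8P = (1, 34)
  ... (continuing to 15P)
  15P = O

ord(P) = 15


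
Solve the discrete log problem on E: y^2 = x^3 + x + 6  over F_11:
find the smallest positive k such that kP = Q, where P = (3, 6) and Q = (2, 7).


Enumerate multiples of P until we hit Q = (2, 7):
  1P = (3, 6)
  2P = (8, 8)
  3P = (5, 2)
  4P = (7, 2)
  5P = (2, 4)
  6P = (10, 2)
  7P = (10, 9)
  8P = (2, 7)
Match found at i = 8.

k = 8


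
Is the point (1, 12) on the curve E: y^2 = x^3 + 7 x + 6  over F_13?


Check whether y^2 = x^3 + 7 x + 6 (mod 13) for (x, y) = (1, 12).
LHS: y^2 = 12^2 mod 13 = 1
RHS: x^3 + 7 x + 6 = 1^3 + 7*1 + 6 mod 13 = 1
LHS = RHS

Yes, on the curve


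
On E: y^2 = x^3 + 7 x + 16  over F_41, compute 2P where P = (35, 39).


Doubling: s = (3 x1^2 + a) / (2 y1)
s = (3*35^2 + 7) / (2*39) mod 41 = 2
x3 = s^2 - 2 x1 mod 41 = 2^2 - 2*35 = 16
y3 = s (x1 - x3) - y1 mod 41 = 2 * (35 - 16) - 39 = 40

2P = (16, 40)


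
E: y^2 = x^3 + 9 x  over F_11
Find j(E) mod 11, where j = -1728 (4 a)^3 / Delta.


Delta = -16(4 a^3 + 27 b^2) mod 11 = 6
-1728 * (4 a)^3 = -1728 * (4*9)^3 mod 11 = 6
j = 6 * 6^(-1) mod 11 = 1

j = 1 (mod 11)


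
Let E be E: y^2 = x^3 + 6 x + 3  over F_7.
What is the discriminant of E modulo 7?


4 a^3 + 27 b^2 = 4*6^3 + 27*3^2 = 864 + 243 = 1107
Delta = -16 * (1107) = -17712
Delta mod 7 = 5

Delta = 5 (mod 7)


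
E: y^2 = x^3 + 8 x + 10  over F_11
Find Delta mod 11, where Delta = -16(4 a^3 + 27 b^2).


4 a^3 + 27 b^2 = 4*8^3 + 27*10^2 = 2048 + 2700 = 4748
Delta = -16 * (4748) = -75968
Delta mod 11 = 9

Delta = 9 (mod 11)


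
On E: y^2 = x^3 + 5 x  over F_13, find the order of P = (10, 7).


Compute successive multiples of P until we hit O:
  1P = (10, 7)
  2P = (3, 9)
  3P = (3, 4)
  4P = (10, 6)
  5P = O

ord(P) = 5


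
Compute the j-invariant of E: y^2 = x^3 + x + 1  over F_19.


Delta = -16(4 a^3 + 27 b^2) mod 19 = 17
-1728 * (4 a)^3 = -1728 * (4*1)^3 mod 19 = 7
j = 7 * 17^(-1) mod 19 = 6

j = 6 (mod 19)


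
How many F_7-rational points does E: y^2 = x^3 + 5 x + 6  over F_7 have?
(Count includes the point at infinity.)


For each x in F_7, count y with y^2 = x^3 + 5 x + 6 mod 7:
  x = 5: RHS = 2, y in [3, 4]  -> 2 point(s)
  x = 6: RHS = 0, y in [0]  -> 1 point(s)
Affine points: 3. Add the point at infinity: total = 4.

#E(F_7) = 4


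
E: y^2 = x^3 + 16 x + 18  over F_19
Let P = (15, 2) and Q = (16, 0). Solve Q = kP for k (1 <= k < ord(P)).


Enumerate multiples of P until we hit Q = (16, 0):
  1P = (15, 2)
  2P = (17, 4)
  3P = (7, 6)
  4P = (2, 1)
  5P = (11, 10)
  6P = (16, 0)
Match found at i = 6.

k = 6


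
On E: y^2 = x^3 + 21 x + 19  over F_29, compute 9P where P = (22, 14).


k = 9 = 1001_2 (binary, LSB first: 1001)
Double-and-add from P = (22, 14):
  bit 0 = 1: acc = O + (22, 14) = (22, 14)
  bit 1 = 0: acc unchanged = (22, 14)
  bit 2 = 0: acc unchanged = (22, 14)
  bit 3 = 1: acc = (22, 14) + (4, 15) = (9, 3)

9P = (9, 3)


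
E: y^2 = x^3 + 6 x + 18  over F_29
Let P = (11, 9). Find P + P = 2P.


Doubling: s = (3 x1^2 + a) / (2 y1)
s = (3*11^2 + 6) / (2*9) mod 29 = 6
x3 = s^2 - 2 x1 mod 29 = 6^2 - 2*11 = 14
y3 = s (x1 - x3) - y1 mod 29 = 6 * (11 - 14) - 9 = 2

2P = (14, 2)


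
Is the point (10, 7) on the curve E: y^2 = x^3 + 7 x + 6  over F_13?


Check whether y^2 = x^3 + 7 x + 6 (mod 13) for (x, y) = (10, 7).
LHS: y^2 = 7^2 mod 13 = 10
RHS: x^3 + 7 x + 6 = 10^3 + 7*10 + 6 mod 13 = 10
LHS = RHS

Yes, on the curve


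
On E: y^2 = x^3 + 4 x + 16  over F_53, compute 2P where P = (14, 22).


Doubling: s = (3 x1^2 + a) / (2 y1)
s = (3*14^2 + 4) / (2*22) mod 53 = 52
x3 = s^2 - 2 x1 mod 53 = 52^2 - 2*14 = 26
y3 = s (x1 - x3) - y1 mod 53 = 52 * (14 - 26) - 22 = 43

2P = (26, 43)


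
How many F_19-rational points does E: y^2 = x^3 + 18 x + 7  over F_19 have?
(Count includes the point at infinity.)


For each x in F_19, count y with y^2 = x^3 + 18 x + 7 mod 19:
  x = 0: RHS = 7, y in [8, 11]  -> 2 point(s)
  x = 1: RHS = 7, y in [8, 11]  -> 2 point(s)
  x = 7: RHS = 1, y in [1, 18]  -> 2 point(s)
  x = 8: RHS = 17, y in [6, 13]  -> 2 point(s)
  x = 9: RHS = 5, y in [9, 10]  -> 2 point(s)
  x = 10: RHS = 9, y in [3, 16]  -> 2 point(s)
  x = 11: RHS = 16, y in [4, 15]  -> 2 point(s)
  x = 13: RHS = 6, y in [5, 14]  -> 2 point(s)
  x = 14: RHS = 1, y in [1, 18]  -> 2 point(s)
  x = 15: RHS = 4, y in [2, 17]  -> 2 point(s)
  x = 17: RHS = 1, y in [1, 18]  -> 2 point(s)
  x = 18: RHS = 7, y in [8, 11]  -> 2 point(s)
Affine points: 24. Add the point at infinity: total = 25.

#E(F_19) = 25


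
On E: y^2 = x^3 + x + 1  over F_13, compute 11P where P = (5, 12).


k = 11 = 1011_2 (binary, LSB first: 1101)
Double-and-add from P = (5, 12):
  bit 0 = 1: acc = O + (5, 12) = (5, 12)
  bit 1 = 1: acc = (5, 12) + (4, 2) = (0, 12)
  bit 2 = 0: acc unchanged = (0, 12)
  bit 3 = 1: acc = (0, 12) + (11, 2) = (1, 9)

11P = (1, 9)


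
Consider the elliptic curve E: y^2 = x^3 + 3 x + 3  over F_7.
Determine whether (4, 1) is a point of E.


Check whether y^2 = x^3 + 3 x + 3 (mod 7) for (x, y) = (4, 1).
LHS: y^2 = 1^2 mod 7 = 1
RHS: x^3 + 3 x + 3 = 4^3 + 3*4 + 3 mod 7 = 2
LHS != RHS

No, not on the curve


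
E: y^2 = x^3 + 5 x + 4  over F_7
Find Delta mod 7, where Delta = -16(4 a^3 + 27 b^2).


4 a^3 + 27 b^2 = 4*5^3 + 27*4^2 = 500 + 432 = 932
Delta = -16 * (932) = -14912
Delta mod 7 = 5

Delta = 5 (mod 7)


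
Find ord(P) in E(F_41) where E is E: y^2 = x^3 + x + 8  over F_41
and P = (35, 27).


Compute successive multiples of P until we hit O:
  1P = (35, 27)
  2P = (2, 10)
  3P = (13, 39)
  4P = (16, 26)
  5P = (36, 1)
  6P = (31, 33)
  7P = (8, 35)
  8P = (0, 34)
  ... (continuing to 51P)
  51P = O

ord(P) = 51


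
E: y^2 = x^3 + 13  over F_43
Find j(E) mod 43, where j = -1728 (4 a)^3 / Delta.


Delta = -16(4 a^3 + 27 b^2) mod 43 = 6
-1728 * (4 a)^3 = -1728 * (4*0)^3 mod 43 = 0
j = 0 * 6^(-1) mod 43 = 0

j = 0 (mod 43)


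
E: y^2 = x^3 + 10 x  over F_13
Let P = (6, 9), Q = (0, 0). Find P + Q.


P != Q, so use the chord formula.
s = (y2 - y1) / (x2 - x1) = (4) / (7) mod 13 = 8
x3 = s^2 - x1 - x2 mod 13 = 8^2 - 6 - 0 = 6
y3 = s (x1 - x3) - y1 mod 13 = 8 * (6 - 6) - 9 = 4

P + Q = (6, 4)


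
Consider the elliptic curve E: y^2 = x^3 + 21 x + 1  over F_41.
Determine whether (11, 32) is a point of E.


Check whether y^2 = x^3 + 21 x + 1 (mod 41) for (x, y) = (11, 32).
LHS: y^2 = 32^2 mod 41 = 40
RHS: x^3 + 21 x + 1 = 11^3 + 21*11 + 1 mod 41 = 5
LHS != RHS

No, not on the curve


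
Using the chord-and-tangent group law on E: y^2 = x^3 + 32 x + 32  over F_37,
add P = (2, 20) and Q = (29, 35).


P != Q, so use the chord formula.
s = (y2 - y1) / (x2 - x1) = (15) / (27) mod 37 = 17
x3 = s^2 - x1 - x2 mod 37 = 17^2 - 2 - 29 = 36
y3 = s (x1 - x3) - y1 mod 37 = 17 * (2 - 36) - 20 = 31

P + Q = (36, 31)


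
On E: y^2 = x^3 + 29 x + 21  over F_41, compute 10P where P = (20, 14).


k = 10 = 1010_2 (binary, LSB first: 0101)
Double-and-add from P = (20, 14):
  bit 0 = 0: acc unchanged = O
  bit 1 = 1: acc = O + (34, 7) = (34, 7)
  bit 2 = 0: acc unchanged = (34, 7)
  bit 3 = 1: acc = (34, 7) + (4, 23) = (39, 23)

10P = (39, 23)


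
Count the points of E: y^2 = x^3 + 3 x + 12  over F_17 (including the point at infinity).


For each x in F_17, count y with y^2 = x^3 + 3 x + 12 mod 17:
  x = 1: RHS = 16, y in [4, 13]  -> 2 point(s)
  x = 2: RHS = 9, y in [3, 14]  -> 2 point(s)
  x = 5: RHS = 16, y in [4, 13]  -> 2 point(s)
  x = 6: RHS = 8, y in [5, 12]  -> 2 point(s)
  x = 7: RHS = 2, y in [6, 11]  -> 2 point(s)
  x = 8: RHS = 4, y in [2, 15]  -> 2 point(s)
  x = 11: RHS = 16, y in [4, 13]  -> 2 point(s)
  x = 12: RHS = 8, y in [5, 12]  -> 2 point(s)
  x = 13: RHS = 4, y in [2, 15]  -> 2 point(s)
  x = 15: RHS = 15, y in [7, 10]  -> 2 point(s)
  x = 16: RHS = 8, y in [5, 12]  -> 2 point(s)
Affine points: 22. Add the point at infinity: total = 23.

#E(F_17) = 23


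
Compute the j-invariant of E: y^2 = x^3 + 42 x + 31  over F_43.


Delta = -16(4 a^3 + 27 b^2) mod 43 = 34
-1728 * (4 a)^3 = -1728 * (4*42)^3 mod 43 = 39
j = 39 * 34^(-1) mod 43 = 10

j = 10 (mod 43)


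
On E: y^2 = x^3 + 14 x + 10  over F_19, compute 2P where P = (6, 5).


Doubling: s = (3 x1^2 + a) / (2 y1)
s = (3*6^2 + 14) / (2*5) mod 19 = 16
x3 = s^2 - 2 x1 mod 19 = 16^2 - 2*6 = 16
y3 = s (x1 - x3) - y1 mod 19 = 16 * (6 - 16) - 5 = 6

2P = (16, 6)


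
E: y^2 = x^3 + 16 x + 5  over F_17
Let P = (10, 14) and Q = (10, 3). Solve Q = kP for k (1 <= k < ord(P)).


Enumerate multiples of P until we hit Q = (10, 3):
  1P = (10, 14)
  2P = (13, 8)
  3P = (15, 13)
  4P = (7, 16)
  5P = (8, 13)
  6P = (12, 2)
  7P = (14, 10)
  8P = (11, 4)
  9P = (11, 13)
  10P = (14, 7)
  11P = (12, 15)
  12P = (8, 4)
  13P = (7, 1)
  14P = (15, 4)
  15P = (13, 9)
  16P = (10, 3)
Match found at i = 16.

k = 16


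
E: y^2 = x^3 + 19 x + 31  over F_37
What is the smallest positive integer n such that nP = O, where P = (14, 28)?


Compute successive multiples of P until we hit O:
  1P = (14, 28)
  2P = (21, 21)
  3P = (3, 35)
  4P = (36, 23)
  5P = (20, 7)
  6P = (6, 18)
  7P = (7, 27)
  8P = (13, 25)
  ... (continuing to 23P)
  23P = O

ord(P) = 23


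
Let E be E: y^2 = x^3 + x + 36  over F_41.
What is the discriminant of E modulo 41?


4 a^3 + 27 b^2 = 4*1^3 + 27*36^2 = 4 + 34992 = 34996
Delta = -16 * (34996) = -559936
Delta mod 41 = 1

Delta = 1 (mod 41)


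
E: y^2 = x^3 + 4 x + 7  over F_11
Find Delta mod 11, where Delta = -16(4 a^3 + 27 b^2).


4 a^3 + 27 b^2 = 4*4^3 + 27*7^2 = 256 + 1323 = 1579
Delta = -16 * (1579) = -25264
Delta mod 11 = 3

Delta = 3 (mod 11)


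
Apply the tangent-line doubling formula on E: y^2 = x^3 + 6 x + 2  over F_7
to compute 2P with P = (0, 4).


Doubling: s = (3 x1^2 + a) / (2 y1)
s = (3*0^2 + 6) / (2*4) mod 7 = 6
x3 = s^2 - 2 x1 mod 7 = 6^2 - 2*0 = 1
y3 = s (x1 - x3) - y1 mod 7 = 6 * (0 - 1) - 4 = 4

2P = (1, 4)


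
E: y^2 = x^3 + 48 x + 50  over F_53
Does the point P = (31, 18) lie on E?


Check whether y^2 = x^3 + 48 x + 50 (mod 53) for (x, y) = (31, 18).
LHS: y^2 = 18^2 mod 53 = 6
RHS: x^3 + 48 x + 50 = 31^3 + 48*31 + 50 mod 53 = 6
LHS = RHS

Yes, on the curve


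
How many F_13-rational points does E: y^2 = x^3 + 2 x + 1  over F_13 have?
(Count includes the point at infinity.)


For each x in F_13, count y with y^2 = x^3 + 2 x + 1 mod 13:
  x = 0: RHS = 1, y in [1, 12]  -> 2 point(s)
  x = 1: RHS = 4, y in [2, 11]  -> 2 point(s)
  x = 2: RHS = 0, y in [0]  -> 1 point(s)
  x = 8: RHS = 9, y in [3, 10]  -> 2 point(s)
Affine points: 7. Add the point at infinity: total = 8.

#E(F_13) = 8


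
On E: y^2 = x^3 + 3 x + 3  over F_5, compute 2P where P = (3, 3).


k = 2 = 10_2 (binary, LSB first: 01)
Double-and-add from P = (3, 3):
  bit 0 = 0: acc unchanged = O
  bit 1 = 1: acc = O + (4, 2) = (4, 2)

2P = (4, 2)


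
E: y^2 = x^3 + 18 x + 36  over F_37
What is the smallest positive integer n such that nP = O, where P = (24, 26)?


Compute successive multiples of P until we hit O:
  1P = (24, 26)
  2P = (30, 23)
  3P = (11, 23)
  4P = (13, 5)
  5P = (33, 14)
  6P = (27, 15)
  7P = (20, 21)
  8P = (20, 16)
  ... (continuing to 15P)
  15P = O

ord(P) = 15


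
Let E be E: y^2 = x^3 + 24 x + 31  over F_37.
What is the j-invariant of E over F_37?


Delta = -16(4 a^3 + 27 b^2) mod 37 = 33
-1728 * (4 a)^3 = -1728 * (4*24)^3 mod 37 = 23
j = 23 * 33^(-1) mod 37 = 22

j = 22 (mod 37)


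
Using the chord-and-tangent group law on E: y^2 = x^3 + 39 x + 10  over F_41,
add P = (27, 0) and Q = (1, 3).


P != Q, so use the chord formula.
s = (y2 - y1) / (x2 - x1) = (3) / (15) mod 41 = 33
x3 = s^2 - x1 - x2 mod 41 = 33^2 - 27 - 1 = 36
y3 = s (x1 - x3) - y1 mod 41 = 33 * (27 - 36) - 0 = 31

P + Q = (36, 31)


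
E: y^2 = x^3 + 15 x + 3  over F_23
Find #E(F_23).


For each x in F_23, count y with y^2 = x^3 + 15 x + 3 mod 23:
  x = 0: RHS = 3, y in [7, 16]  -> 2 point(s)
  x = 2: RHS = 18, y in [8, 15]  -> 2 point(s)
  x = 3: RHS = 6, y in [11, 12]  -> 2 point(s)
  x = 4: RHS = 12, y in [9, 14]  -> 2 point(s)
  x = 9: RHS = 16, y in [4, 19]  -> 2 point(s)
  x = 10: RHS = 3, y in [7, 16]  -> 2 point(s)
  x = 11: RHS = 4, y in [2, 21]  -> 2 point(s)
  x = 12: RHS = 2, y in [5, 18]  -> 2 point(s)
  x = 13: RHS = 3, y in [7, 16]  -> 2 point(s)
  x = 14: RHS = 13, y in [6, 17]  -> 2 point(s)
  x = 20: RHS = 0, y in [0]  -> 1 point(s)
Affine points: 21. Add the point at infinity: total = 22.

#E(F_23) = 22


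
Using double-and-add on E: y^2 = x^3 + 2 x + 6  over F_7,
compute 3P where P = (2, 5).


k = 3 = 11_2 (binary, LSB first: 11)
Double-and-add from P = (2, 5):
  bit 0 = 1: acc = O + (2, 5) = (2, 5)
  bit 1 = 1: acc = (2, 5) + (3, 2) = (4, 1)

3P = (4, 1)


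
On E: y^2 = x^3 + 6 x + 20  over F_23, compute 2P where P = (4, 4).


Doubling: s = (3 x1^2 + a) / (2 y1)
s = (3*4^2 + 6) / (2*4) mod 23 = 1
x3 = s^2 - 2 x1 mod 23 = 1^2 - 2*4 = 16
y3 = s (x1 - x3) - y1 mod 23 = 1 * (4 - 16) - 4 = 7

2P = (16, 7)


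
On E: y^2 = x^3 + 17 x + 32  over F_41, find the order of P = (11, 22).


Compute successive multiples of P until we hit O:
  1P = (11, 22)
  2P = (37, 33)
  3P = (38, 6)
  4P = (0, 14)
  5P = (39, 21)
  6P = (24, 18)
  7P = (1, 38)
  8P = (25, 25)
  ... (continuing to 18P)
  18P = O

ord(P) = 18


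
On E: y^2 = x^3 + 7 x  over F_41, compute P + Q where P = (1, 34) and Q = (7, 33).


P != Q, so use the chord formula.
s = (y2 - y1) / (x2 - x1) = (40) / (6) mod 41 = 34
x3 = s^2 - x1 - x2 mod 41 = 34^2 - 1 - 7 = 0
y3 = s (x1 - x3) - y1 mod 41 = 34 * (1 - 0) - 34 = 0

P + Q = (0, 0)


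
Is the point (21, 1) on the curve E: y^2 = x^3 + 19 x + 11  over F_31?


Check whether y^2 = x^3 + 19 x + 11 (mod 31) for (x, y) = (21, 1).
LHS: y^2 = 1^2 mod 31 = 1
RHS: x^3 + 19 x + 11 = 21^3 + 19*21 + 11 mod 31 = 30
LHS != RHS

No, not on the curve


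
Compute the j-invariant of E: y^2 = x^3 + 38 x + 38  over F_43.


Delta = -16(4 a^3 + 27 b^2) mod 43 = 38
-1728 * (4 a)^3 = -1728 * (4*38)^3 mod 43 = 16
j = 16 * 38^(-1) mod 43 = 14

j = 14 (mod 43)


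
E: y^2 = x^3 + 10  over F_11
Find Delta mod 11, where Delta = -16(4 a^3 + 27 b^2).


4 a^3 + 27 b^2 = 4*0^3 + 27*10^2 = 0 + 2700 = 2700
Delta = -16 * (2700) = -43200
Delta mod 11 = 8

Delta = 8 (mod 11)


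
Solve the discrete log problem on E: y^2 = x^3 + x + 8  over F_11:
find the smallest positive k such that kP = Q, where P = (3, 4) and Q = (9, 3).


Enumerate multiples of P until we hit Q = (9, 3):
  1P = (3, 4)
  2P = (9, 8)
  3P = (8, 0)
  4P = (9, 3)
Match found at i = 4.

k = 4


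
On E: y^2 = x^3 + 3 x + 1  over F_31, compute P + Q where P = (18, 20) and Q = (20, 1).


P != Q, so use the chord formula.
s = (y2 - y1) / (x2 - x1) = (12) / (2) mod 31 = 6
x3 = s^2 - x1 - x2 mod 31 = 6^2 - 18 - 20 = 29
y3 = s (x1 - x3) - y1 mod 31 = 6 * (18 - 29) - 20 = 7

P + Q = (29, 7)


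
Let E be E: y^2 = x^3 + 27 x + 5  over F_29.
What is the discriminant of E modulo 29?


4 a^3 + 27 b^2 = 4*27^3 + 27*5^2 = 78732 + 675 = 79407
Delta = -16 * (79407) = -1270512
Delta mod 29 = 7

Delta = 7 (mod 29)


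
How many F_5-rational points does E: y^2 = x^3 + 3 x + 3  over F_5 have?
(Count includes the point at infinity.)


For each x in F_5, count y with y^2 = x^3 + 3 x + 3 mod 5:
  x = 3: RHS = 4, y in [2, 3]  -> 2 point(s)
  x = 4: RHS = 4, y in [2, 3]  -> 2 point(s)
Affine points: 4. Add the point at infinity: total = 5.

#E(F_5) = 5


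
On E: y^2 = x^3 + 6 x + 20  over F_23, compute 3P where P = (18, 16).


k = 3 = 11_2 (binary, LSB first: 11)
Double-and-add from P = (18, 16):
  bit 0 = 1: acc = O + (18, 16) = (18, 16)
  bit 1 = 1: acc = (18, 16) + (22, 17) = (19, 1)

3P = (19, 1)


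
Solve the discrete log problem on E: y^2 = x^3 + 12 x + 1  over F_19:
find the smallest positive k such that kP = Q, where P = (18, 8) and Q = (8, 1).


Enumerate multiples of P until we hit Q = (8, 1):
  1P = (18, 8)
  2P = (8, 18)
  3P = (13, 6)
  4P = (14, 5)
  5P = (3, 8)
  6P = (17, 11)
  7P = (12, 12)
  8P = (0, 18)
  9P = (6, 17)
  10P = (11, 1)
  11P = (10, 0)
  12P = (11, 18)
  13P = (6, 2)
  14P = (0, 1)
  15P = (12, 7)
  16P = (17, 8)
  17P = (3, 11)
  18P = (14, 14)
  19P = (13, 13)
  20P = (8, 1)
Match found at i = 20.

k = 20


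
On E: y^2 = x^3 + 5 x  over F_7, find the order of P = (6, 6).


Compute successive multiples of P until we hit O:
  1P = (6, 6)
  2P = (4, 0)
  3P = (6, 1)
  4P = O

ord(P) = 4


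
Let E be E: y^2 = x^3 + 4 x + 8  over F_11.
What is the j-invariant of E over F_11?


Delta = -16(4 a^3 + 27 b^2) mod 11 = 2
-1728 * (4 a)^3 = -1728 * (4*4)^3 mod 11 = 7
j = 7 * 2^(-1) mod 11 = 9

j = 9 (mod 11)


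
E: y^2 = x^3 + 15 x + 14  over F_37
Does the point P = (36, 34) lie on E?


Check whether y^2 = x^3 + 15 x + 14 (mod 37) for (x, y) = (36, 34).
LHS: y^2 = 34^2 mod 37 = 9
RHS: x^3 + 15 x + 14 = 36^3 + 15*36 + 14 mod 37 = 35
LHS != RHS

No, not on the curve


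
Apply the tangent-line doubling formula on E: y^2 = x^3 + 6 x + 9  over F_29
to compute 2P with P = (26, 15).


Doubling: s = (3 x1^2 + a) / (2 y1)
s = (3*26^2 + 6) / (2*15) mod 29 = 4
x3 = s^2 - 2 x1 mod 29 = 4^2 - 2*26 = 22
y3 = s (x1 - x3) - y1 mod 29 = 4 * (26 - 22) - 15 = 1

2P = (22, 1)


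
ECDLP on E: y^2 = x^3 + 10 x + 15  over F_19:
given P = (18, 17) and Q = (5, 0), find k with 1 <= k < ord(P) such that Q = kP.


Enumerate multiples of P until we hit Q = (5, 0):
  1P = (18, 17)
  2P = (9, 6)
  3P = (1, 8)
  4P = (6, 5)
  5P = (15, 5)
  6P = (2, 9)
  7P = (4, 9)
  8P = (14, 7)
  9P = (17, 14)
  10P = (12, 1)
  11P = (13, 9)
  12P = (5, 0)
Match found at i = 12.

k = 12


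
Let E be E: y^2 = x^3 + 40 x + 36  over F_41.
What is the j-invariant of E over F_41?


Delta = -16(4 a^3 + 27 b^2) mod 41 = 6
-1728 * (4 a)^3 = -1728 * (4*40)^3 mod 41 = 15
j = 15 * 6^(-1) mod 41 = 23

j = 23 (mod 41)


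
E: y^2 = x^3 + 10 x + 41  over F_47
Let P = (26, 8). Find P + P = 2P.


Doubling: s = (3 x1^2 + a) / (2 y1)
s = (3*26^2 + 10) / (2*8) mod 47 = 4
x3 = s^2 - 2 x1 mod 47 = 4^2 - 2*26 = 11
y3 = s (x1 - x3) - y1 mod 47 = 4 * (26 - 11) - 8 = 5

2P = (11, 5)


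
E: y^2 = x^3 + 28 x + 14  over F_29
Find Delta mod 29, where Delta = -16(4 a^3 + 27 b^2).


4 a^3 + 27 b^2 = 4*28^3 + 27*14^2 = 87808 + 5292 = 93100
Delta = -16 * (93100) = -1489600
Delta mod 29 = 14

Delta = 14 (mod 29)


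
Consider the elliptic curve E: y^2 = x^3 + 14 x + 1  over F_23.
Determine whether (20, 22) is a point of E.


Check whether y^2 = x^3 + 14 x + 1 (mod 23) for (x, y) = (20, 22).
LHS: y^2 = 22^2 mod 23 = 1
RHS: x^3 + 14 x + 1 = 20^3 + 14*20 + 1 mod 23 = 1
LHS = RHS

Yes, on the curve


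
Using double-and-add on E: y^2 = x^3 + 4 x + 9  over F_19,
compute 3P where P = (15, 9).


k = 3 = 11_2 (binary, LSB first: 11)
Double-and-add from P = (15, 9):
  bit 0 = 1: acc = O + (15, 9) = (15, 9)
  bit 1 = 1: acc = (15, 9) + (14, 15) = (7, 0)

3P = (7, 0)


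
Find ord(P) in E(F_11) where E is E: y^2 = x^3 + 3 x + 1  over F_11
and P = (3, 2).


Compute successive multiples of P until we hit O:
  1P = (3, 2)
  2P = (9, 8)
  3P = (0, 1)
  4P = (2, 2)
  5P = (6, 9)
  6P = (5, 8)
  7P = (1, 4)
  8P = (8, 3)
  ... (continuing to 18P)
  18P = O

ord(P) = 18


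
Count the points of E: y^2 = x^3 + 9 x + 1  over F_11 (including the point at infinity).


For each x in F_11, count y with y^2 = x^3 + 9 x + 1 mod 11:
  x = 0: RHS = 1, y in [1, 10]  -> 2 point(s)
  x = 1: RHS = 0, y in [0]  -> 1 point(s)
  x = 2: RHS = 5, y in [4, 7]  -> 2 point(s)
  x = 3: RHS = 0, y in [0]  -> 1 point(s)
  x = 7: RHS = 0, y in [0]  -> 1 point(s)
Affine points: 7. Add the point at infinity: total = 8.

#E(F_11) = 8


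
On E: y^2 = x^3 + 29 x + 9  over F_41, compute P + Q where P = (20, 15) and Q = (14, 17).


P != Q, so use the chord formula.
s = (y2 - y1) / (x2 - x1) = (2) / (35) mod 41 = 27
x3 = s^2 - x1 - x2 mod 41 = 27^2 - 20 - 14 = 39
y3 = s (x1 - x3) - y1 mod 41 = 27 * (20 - 39) - 15 = 5

P + Q = (39, 5)


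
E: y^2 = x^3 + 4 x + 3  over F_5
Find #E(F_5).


For each x in F_5, count y with y^2 = x^3 + 4 x + 3 mod 5:
  x = 2: RHS = 4, y in [2, 3]  -> 2 point(s)
Affine points: 2. Add the point at infinity: total = 3.

#E(F_5) = 3


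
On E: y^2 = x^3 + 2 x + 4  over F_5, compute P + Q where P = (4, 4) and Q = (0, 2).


P != Q, so use the chord formula.
s = (y2 - y1) / (x2 - x1) = (3) / (1) mod 5 = 3
x3 = s^2 - x1 - x2 mod 5 = 3^2 - 4 - 0 = 0
y3 = s (x1 - x3) - y1 mod 5 = 3 * (4 - 0) - 4 = 3

P + Q = (0, 3)


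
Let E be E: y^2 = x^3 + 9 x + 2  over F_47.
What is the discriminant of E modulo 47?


4 a^3 + 27 b^2 = 4*9^3 + 27*2^2 = 2916 + 108 = 3024
Delta = -16 * (3024) = -48384
Delta mod 47 = 26

Delta = 26 (mod 47)


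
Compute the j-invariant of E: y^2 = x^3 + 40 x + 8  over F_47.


Delta = -16(4 a^3 + 27 b^2) mod 47 = 38
-1728 * (4 a)^3 = -1728 * (4*40)^3 mod 47 = 14
j = 14 * 38^(-1) mod 47 = 35

j = 35 (mod 47)


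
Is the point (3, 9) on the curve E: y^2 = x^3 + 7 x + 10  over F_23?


Check whether y^2 = x^3 + 7 x + 10 (mod 23) for (x, y) = (3, 9).
LHS: y^2 = 9^2 mod 23 = 12
RHS: x^3 + 7 x + 10 = 3^3 + 7*3 + 10 mod 23 = 12
LHS = RHS

Yes, on the curve


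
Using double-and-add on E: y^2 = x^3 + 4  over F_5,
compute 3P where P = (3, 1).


k = 3 = 11_2 (binary, LSB first: 11)
Double-and-add from P = (3, 1):
  bit 0 = 1: acc = O + (3, 1) = (3, 1)
  bit 1 = 1: acc = (3, 1) + (0, 2) = (1, 0)

3P = (1, 0)


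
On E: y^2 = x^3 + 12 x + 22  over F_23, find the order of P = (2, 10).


Compute successive multiples of P until we hit O:
  1P = (2, 10)
  2P = (14, 17)
  3P = (19, 5)
  4P = (11, 17)
  5P = (16, 20)
  6P = (21, 6)
  7P = (1, 14)
  8P = (13, 11)
  ... (continuing to 32P)
  32P = O

ord(P) = 32


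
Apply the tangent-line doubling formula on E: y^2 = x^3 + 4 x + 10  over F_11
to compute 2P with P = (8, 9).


Doubling: s = (3 x1^2 + a) / (2 y1)
s = (3*8^2 + 4) / (2*9) mod 11 = 6
x3 = s^2 - 2 x1 mod 11 = 6^2 - 2*8 = 9
y3 = s (x1 - x3) - y1 mod 11 = 6 * (8 - 9) - 9 = 7

2P = (9, 7)


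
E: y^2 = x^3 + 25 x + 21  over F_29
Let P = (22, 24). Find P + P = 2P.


Doubling: s = (3 x1^2 + a) / (2 y1)
s = (3*22^2 + 25) / (2*24) mod 29 = 6
x3 = s^2 - 2 x1 mod 29 = 6^2 - 2*22 = 21
y3 = s (x1 - x3) - y1 mod 29 = 6 * (22 - 21) - 24 = 11

2P = (21, 11)


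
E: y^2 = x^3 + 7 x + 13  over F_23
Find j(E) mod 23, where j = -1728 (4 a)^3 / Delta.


Delta = -16(4 a^3 + 27 b^2) mod 23 = 7
-1728 * (4 a)^3 = -1728 * (4*7)^3 mod 23 = 16
j = 16 * 7^(-1) mod 23 = 22

j = 22 (mod 23)


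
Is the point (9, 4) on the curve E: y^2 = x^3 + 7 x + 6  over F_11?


Check whether y^2 = x^3 + 7 x + 6 (mod 11) for (x, y) = (9, 4).
LHS: y^2 = 4^2 mod 11 = 5
RHS: x^3 + 7 x + 6 = 9^3 + 7*9 + 6 mod 11 = 6
LHS != RHS

No, not on the curve


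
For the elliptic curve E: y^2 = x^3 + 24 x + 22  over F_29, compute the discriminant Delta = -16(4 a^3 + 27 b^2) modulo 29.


4 a^3 + 27 b^2 = 4*24^3 + 27*22^2 = 55296 + 13068 = 68364
Delta = -16 * (68364) = -1093824
Delta mod 29 = 27

Delta = 27 (mod 29)


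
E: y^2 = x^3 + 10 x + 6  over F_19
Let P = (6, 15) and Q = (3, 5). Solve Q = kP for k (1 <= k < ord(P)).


Enumerate multiples of P until we hit Q = (3, 5):
  1P = (6, 15)
  2P = (12, 7)
  3P = (7, 18)
  4P = (15, 15)
  5P = (17, 4)
  6P = (16, 14)
  7P = (1, 13)
  8P = (0, 14)
  9P = (3, 14)
  10P = (8, 16)
  11P = (10, 2)
  12P = (10, 17)
  13P = (8, 3)
  14P = (3, 5)
Match found at i = 14.

k = 14


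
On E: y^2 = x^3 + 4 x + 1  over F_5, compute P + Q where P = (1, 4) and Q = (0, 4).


P != Q, so use the chord formula.
s = (y2 - y1) / (x2 - x1) = (0) / (4) mod 5 = 0
x3 = s^2 - x1 - x2 mod 5 = 0^2 - 1 - 0 = 4
y3 = s (x1 - x3) - y1 mod 5 = 0 * (1 - 4) - 4 = 1

P + Q = (4, 1)


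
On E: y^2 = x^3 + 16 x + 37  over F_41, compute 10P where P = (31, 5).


k = 10 = 1010_2 (binary, LSB first: 0101)
Double-and-add from P = (31, 5):
  bit 0 = 0: acc unchanged = O
  bit 1 = 1: acc = O + (28, 16) = (28, 16)
  bit 2 = 0: acc unchanged = (28, 16)
  bit 3 = 1: acc = (28, 16) + (9, 7) = (40, 15)

10P = (40, 15)


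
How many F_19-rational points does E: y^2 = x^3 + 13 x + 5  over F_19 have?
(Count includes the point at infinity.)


For each x in F_19, count y with y^2 = x^3 + 13 x + 5 mod 19:
  x = 0: RHS = 5, y in [9, 10]  -> 2 point(s)
  x = 1: RHS = 0, y in [0]  -> 1 point(s)
  x = 2: RHS = 1, y in [1, 18]  -> 2 point(s)
  x = 4: RHS = 7, y in [8, 11]  -> 2 point(s)
  x = 5: RHS = 5, y in [9, 10]  -> 2 point(s)
  x = 11: RHS = 16, y in [4, 15]  -> 2 point(s)
  x = 14: RHS = 5, y in [9, 10]  -> 2 point(s)
  x = 17: RHS = 9, y in [3, 16]  -> 2 point(s)
Affine points: 15. Add the point at infinity: total = 16.

#E(F_19) = 16


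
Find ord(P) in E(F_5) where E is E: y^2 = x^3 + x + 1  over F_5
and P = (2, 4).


Compute successive multiples of P until we hit O:
  1P = (2, 4)
  2P = (2, 1)
  3P = O

ord(P) = 3


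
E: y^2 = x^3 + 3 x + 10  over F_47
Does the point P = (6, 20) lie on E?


Check whether y^2 = x^3 + 3 x + 10 (mod 47) for (x, y) = (6, 20).
LHS: y^2 = 20^2 mod 47 = 24
RHS: x^3 + 3 x + 10 = 6^3 + 3*6 + 10 mod 47 = 9
LHS != RHS

No, not on the curve
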